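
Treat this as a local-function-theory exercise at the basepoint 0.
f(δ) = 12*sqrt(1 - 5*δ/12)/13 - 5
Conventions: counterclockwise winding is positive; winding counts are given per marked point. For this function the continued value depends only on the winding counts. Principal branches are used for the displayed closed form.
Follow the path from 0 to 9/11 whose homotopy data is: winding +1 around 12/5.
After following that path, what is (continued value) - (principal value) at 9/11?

Continued minus principal equals -(12/143)*sqrt(319).

The rational part is single-valued and drops out of the difference; each branch term changes only by its own monodromy.
(12/13)*sqrt(1 - δ/(12/5)): winding +1 is odd, the square root flips sign, contributing -2*(12/13)*sqrt(1 - (9/11)/(12/5)) = -2*(12/13)*sqrt(29/44) = -(12/143)*sqrt(319).
Summing the contributions at δ = 9/11 gives -(12/143)*sqrt(319).


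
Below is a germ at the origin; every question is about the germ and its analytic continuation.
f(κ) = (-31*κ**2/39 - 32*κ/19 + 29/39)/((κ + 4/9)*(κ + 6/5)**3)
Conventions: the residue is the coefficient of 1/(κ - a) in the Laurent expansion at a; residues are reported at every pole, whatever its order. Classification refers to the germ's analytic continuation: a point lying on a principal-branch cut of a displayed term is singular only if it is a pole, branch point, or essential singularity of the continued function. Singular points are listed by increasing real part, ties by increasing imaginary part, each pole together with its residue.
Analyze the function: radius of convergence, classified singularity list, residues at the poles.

Radius of convergence at 0: 4/9.
At -6/5: a pole of order 3; residue -30050625/9708088.
At -4/9: a pole of order 1; residue 30050625/9708088.

Denominator factor (κ + 4/9): pole of order 1 at -4/9, modulus 4/9.
Denominator factor (κ + 6/5)^3: pole of order 3 at -6/5, modulus 6/5.
The radius of convergence is the smallest modulus among the singular points: 4/9.
At the order-3 pole -6/5 set g(κ) = (κ - (-6/5))^3*f(κ) = (-31*κ**2/39 - 32*κ/19 + 29/39)/(κ + 4/9).
Order-3 pole: residue = g''(a)/2; g''(-6/5) = -30050625/4854044, so the residue is -30050625/9708088.
At the order-1 pole -4/9 set g(κ) = (κ - (-4/9))*f(κ) = (-31*κ**2/39 - 32*κ/19 + 29/39)/(κ + 6/5)**3.
Simple pole: residue = g(a) at a = -4/9, which is 30050625/9708088.
List the singular points by increasing real part (a conjugate pair: the negative imaginary part first).


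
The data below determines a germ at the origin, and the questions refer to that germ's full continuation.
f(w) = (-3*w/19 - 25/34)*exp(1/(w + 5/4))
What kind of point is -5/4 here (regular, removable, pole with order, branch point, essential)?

The exponent 1/(w - (-5/4)) has a pole at -5/4, so exp(1/(w - (-5/4))) takes every nonzero value near it: an essential singularity (not a pole of any order).

The point is an essential singularity.


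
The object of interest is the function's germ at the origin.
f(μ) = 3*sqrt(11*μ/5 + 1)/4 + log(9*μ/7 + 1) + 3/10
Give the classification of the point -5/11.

The term (3/4)*sqrt(1 - μ/(-5/11)) has argument 1 - -5/11/(-5/11) = 0 at -5/11: a square-root (algebraic, two-sheeted) branch point; the remaining terms are analytic or single-valued there.

The point is an algebraic (square-root) branch point.


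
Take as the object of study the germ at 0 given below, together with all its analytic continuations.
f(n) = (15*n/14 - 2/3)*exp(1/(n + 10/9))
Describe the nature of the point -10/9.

The point is an essential singularity.

The exponent 1/(n - (-10/9)) has a pole at -10/9, so exp(1/(n - (-10/9))) takes every nonzero value near it: an essential singularity (not a pole of any order).


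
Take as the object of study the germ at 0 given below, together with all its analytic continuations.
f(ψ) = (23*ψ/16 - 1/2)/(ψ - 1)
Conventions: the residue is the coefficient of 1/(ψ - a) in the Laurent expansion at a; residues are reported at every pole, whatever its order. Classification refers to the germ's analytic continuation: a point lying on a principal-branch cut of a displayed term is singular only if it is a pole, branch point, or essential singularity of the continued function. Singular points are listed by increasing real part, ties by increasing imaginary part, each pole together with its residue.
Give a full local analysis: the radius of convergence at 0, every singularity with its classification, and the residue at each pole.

Denominator factor (ψ - 1): pole of order 1 at 1, modulus 1.
The radius of convergence is the smallest modulus among the singular points: 1.
At the order-1 pole 1 set g(ψ) = (ψ - (1))*f(ψ) = 23*ψ/16 - 1/2.
Simple pole: residue = g(a) at a = 1, which is 15/16.

Radius of convergence at 0: 1.
At 1: a pole of order 1; residue 15/16.


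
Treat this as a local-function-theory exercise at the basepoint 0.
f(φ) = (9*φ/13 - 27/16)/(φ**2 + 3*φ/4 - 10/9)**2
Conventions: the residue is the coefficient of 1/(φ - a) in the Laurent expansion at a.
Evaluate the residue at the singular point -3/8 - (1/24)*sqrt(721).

The factor φ**2 + 3*φ/4 - 10/9 splits as (φ - a)(φ - a') with a = -3/8 - (1/24)*sqrt(721), a' = -3/8 + (1/24)*sqrt(721). At the order-2 pole a set g(φ) = (φ - a)^2*f(φ) = [9*φ/13 - 27/16] / (φ - a')^2.
Order-2 pole: residue = g'(a); g'(-3/8 - (1/24)*sqrt(721)) = -(87480/6757933)*sqrt(721), so the residue is -(87480/6757933)*sqrt(721).

The residue is -(87480/6757933)*sqrt(721).


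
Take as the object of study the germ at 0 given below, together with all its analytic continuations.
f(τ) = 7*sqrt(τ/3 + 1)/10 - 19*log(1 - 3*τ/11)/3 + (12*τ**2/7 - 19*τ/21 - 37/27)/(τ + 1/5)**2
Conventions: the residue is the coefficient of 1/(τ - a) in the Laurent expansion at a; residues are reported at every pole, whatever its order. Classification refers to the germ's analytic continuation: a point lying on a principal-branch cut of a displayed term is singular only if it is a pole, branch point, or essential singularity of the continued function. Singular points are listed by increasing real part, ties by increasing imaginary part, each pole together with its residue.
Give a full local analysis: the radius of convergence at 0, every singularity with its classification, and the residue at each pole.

Denominator factor (τ + 1/5)^2: pole of order 2 at -1/5, modulus 1/5.
Branch term (-19/3)*log(1 - τ/(11/3)): its argument vanishes at τ = 11/3, a logarithmic branch point, modulus 11/3.
Branch term (7/10)*sqrt(1 - τ/(-3)): its argument vanishes at τ = -3, a square-root branch point, modulus 3.
The radius of convergence is the smallest modulus among the singular points: 1/5.
The branch terms are analytic at -1/5 and contribute nothing to the residue; only the rational part matters.
At the order-2 pole -1/5 set g(τ) = (τ - (-1/5))^2*(rational part) = 12*τ**2/7 - 19*τ/21 - 37/27.
Order-2 pole: residue = g'(a); g'(-1/5) = -167/105, so the residue is -167/105.
List the singular points by increasing real part (a conjugate pair: the negative imaginary part first).

Radius of convergence at 0: 1/5.
At -3: an algebraic (square-root) branch point.
At -1/5: a pole of order 2; residue -167/105.
At 11/3: a logarithmic branch point.


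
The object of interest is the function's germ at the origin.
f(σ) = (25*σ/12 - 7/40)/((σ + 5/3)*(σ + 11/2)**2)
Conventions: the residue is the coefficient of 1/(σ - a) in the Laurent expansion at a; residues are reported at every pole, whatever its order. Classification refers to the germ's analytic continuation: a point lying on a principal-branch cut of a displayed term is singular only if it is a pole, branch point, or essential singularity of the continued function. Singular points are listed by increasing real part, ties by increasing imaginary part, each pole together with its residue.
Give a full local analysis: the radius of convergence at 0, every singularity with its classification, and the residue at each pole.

Denominator factor (σ + 5/3): pole of order 1 at -5/3, modulus 5/3.
Denominator factor (σ + 11/2)^2: pole of order 2 at -11/2, modulus 11/2.
The radius of convergence is the smallest modulus among the singular points: 5/3.
At the order-2 pole -11/2 set g(σ) = (σ - (-11/2))^2*f(σ) = (25*σ/12 - 7/40)/(σ + 5/3).
Order-2 pole: residue = g'(a); g'(-11/2) = 1313/5290, so the residue is 1313/5290.
At the order-1 pole -5/3 set g(σ) = (σ - (-5/3))*f(σ) = (25*σ/12 - 7/40)/(σ + 11/2)**2.
Simple pole: residue = g(a) at a = -5/3, which is -1313/5290.
List the singular points by increasing real part (a conjugate pair: the negative imaginary part first).

Radius of convergence at 0: 5/3.
At -11/2: a pole of order 2; residue 1313/5290.
At -5/3: a pole of order 1; residue -1313/5290.


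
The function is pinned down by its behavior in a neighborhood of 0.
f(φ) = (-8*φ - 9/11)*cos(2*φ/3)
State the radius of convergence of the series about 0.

The factor cos(2*φ/3) is entire and contributes no finite singular point.
The polynomial part has no poles.
No finite singular points: the Taylor series at 0 converges everywhere.

The radius of convergence is infinite.


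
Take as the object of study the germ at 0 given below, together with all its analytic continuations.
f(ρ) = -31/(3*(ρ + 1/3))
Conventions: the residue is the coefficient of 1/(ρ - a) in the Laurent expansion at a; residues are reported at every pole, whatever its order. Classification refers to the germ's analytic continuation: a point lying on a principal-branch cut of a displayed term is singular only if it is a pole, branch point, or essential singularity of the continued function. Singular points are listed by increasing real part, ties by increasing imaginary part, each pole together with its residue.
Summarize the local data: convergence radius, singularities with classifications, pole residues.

Radius of convergence at 0: 1/3.
At -1/3: a pole of order 1; residue -31/3.

Denominator factor (ρ + 1/3): pole of order 1 at -1/3, modulus 1/3.
The radius of convergence is the smallest modulus among the singular points: 1/3.
At the order-1 pole -1/3 set g(ρ) = (ρ - (-1/3))*f(ρ) = -31/3.
Simple pole: residue = g(a) at a = -1/3, which is -31/3.


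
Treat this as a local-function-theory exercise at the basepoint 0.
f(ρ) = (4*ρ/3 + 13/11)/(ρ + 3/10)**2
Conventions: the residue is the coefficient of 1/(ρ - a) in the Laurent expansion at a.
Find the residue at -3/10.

The residue is 4/3.

At the order-2 pole -3/10 set g(ρ) = (ρ - (-3/10))^2*f(ρ) = 4*ρ/3 + 13/11.
Order-2 pole: residue = g'(a); g'(-3/10) = 4/3, so the residue is 4/3.


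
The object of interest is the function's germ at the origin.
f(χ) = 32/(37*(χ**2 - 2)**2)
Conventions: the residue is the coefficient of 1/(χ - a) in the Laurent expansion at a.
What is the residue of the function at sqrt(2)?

The factor χ**2 - 2 splits as (χ - a)(χ - a') with a = sqrt(2), a' = -sqrt(2). At the order-2 pole a set g(χ) = (χ - a)^2*f(χ) = [32/37] / (χ - a')^2.
Order-2 pole: residue = g'(a); g'(sqrt(2)) = -(2/37)*sqrt(2), so the residue is -(2/37)*sqrt(2).

The residue is -(2/37)*sqrt(2).


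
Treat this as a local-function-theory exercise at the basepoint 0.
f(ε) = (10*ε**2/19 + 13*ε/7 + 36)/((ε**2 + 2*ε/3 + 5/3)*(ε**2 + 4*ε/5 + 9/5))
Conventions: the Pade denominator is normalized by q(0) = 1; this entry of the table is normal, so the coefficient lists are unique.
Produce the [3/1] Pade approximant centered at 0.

The Pade approximant has numerator coefficients [12, -292613207/31572471, -504247501/63144942, 7940935402/599876949]; denominator coefficients [1, 2777251/135310590].

Taylor coefficients needed (expand at 0): a_0 = 12, a_1 = -333/35, a_2 = -77708/9975, a_3 = 316516/23625, a_4 = -5554502/20199375.
Write the denominator as Q(ε) = 1 + q1*ε. Requiring Q*f - P = O(ε^5) with deg P <= 3 kills the coefficients of ε^4..ε^4 in Q*f:
  ε^4: a_4 + q1*a_3 = 0, i.e. -5554502/20199375 + (316516/23625)*q1 = 0.
Solving this linear system: q1 = 2777251/135310590.
The numerator is Q*f truncated at degree 3: P0 = a_0 = 12; P1 = a_1 + q1*a_0 = -292613207/31572471; P2 = a_2 + q1*a_1 = -504247501/63144942; P3 = a_3 + q1*a_2 = 7940935402/599876949.


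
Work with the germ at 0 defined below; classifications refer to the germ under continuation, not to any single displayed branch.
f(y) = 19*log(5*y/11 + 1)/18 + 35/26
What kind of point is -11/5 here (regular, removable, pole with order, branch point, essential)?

The term (19/18)*log(1 - y/(-11/5)) has argument 1 - -11/5/(-11/5) = 0 at -11/5: a logarithmic (infinitely-sheeted) branch point; the remaining terms are analytic or single-valued there.

The point is a logarithmic branch point.


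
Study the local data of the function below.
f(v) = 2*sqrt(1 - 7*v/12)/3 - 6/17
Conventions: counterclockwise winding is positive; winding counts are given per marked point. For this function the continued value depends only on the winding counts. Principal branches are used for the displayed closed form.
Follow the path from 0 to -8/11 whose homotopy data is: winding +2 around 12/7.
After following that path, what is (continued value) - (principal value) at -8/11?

The rational part is single-valued and drops out of the difference; each branch term changes only by its own monodromy.
(2/3)*sqrt(1 - v/(12/7)): winding +2 is even, the square root returns to the same sheet, contribution 0.
Summing the contributions at v = -8/11 gives 0.

Continued minus principal equals 0.


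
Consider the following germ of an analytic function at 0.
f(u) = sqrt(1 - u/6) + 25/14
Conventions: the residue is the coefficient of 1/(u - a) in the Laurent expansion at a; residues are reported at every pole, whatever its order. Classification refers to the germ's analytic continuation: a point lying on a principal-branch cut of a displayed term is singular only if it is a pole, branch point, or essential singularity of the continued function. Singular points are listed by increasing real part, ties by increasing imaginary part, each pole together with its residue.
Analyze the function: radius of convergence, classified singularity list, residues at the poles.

Radius of convergence at 0: 6.
At 6: an algebraic (square-root) branch point.

Branch term (1)*sqrt(1 - u/(6)): its argument vanishes at u = 6, a square-root branch point, modulus 6.
The radius of convergence is the smallest modulus among the singular points: 6.


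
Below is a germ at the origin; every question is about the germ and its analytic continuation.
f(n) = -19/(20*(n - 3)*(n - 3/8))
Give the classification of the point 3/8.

The point is a pole of order 1.

The denominator factor n - 3/8 vanishes at 3/8 and appears to the power 1; the numerator there equals -19/20, nonzero, and no other factor vanishes.
Hence a pole whose order is the multiplicity, 1.


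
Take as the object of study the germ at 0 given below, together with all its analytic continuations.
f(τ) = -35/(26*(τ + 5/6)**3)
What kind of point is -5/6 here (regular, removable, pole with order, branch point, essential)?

The denominator factor τ + 5/6 vanishes at -5/6 and appears to the power 3; the numerator there equals -35/26, nonzero, and no other factor vanishes.
Hence a pole whose order is the multiplicity, 3.

The point is a pole of order 3.


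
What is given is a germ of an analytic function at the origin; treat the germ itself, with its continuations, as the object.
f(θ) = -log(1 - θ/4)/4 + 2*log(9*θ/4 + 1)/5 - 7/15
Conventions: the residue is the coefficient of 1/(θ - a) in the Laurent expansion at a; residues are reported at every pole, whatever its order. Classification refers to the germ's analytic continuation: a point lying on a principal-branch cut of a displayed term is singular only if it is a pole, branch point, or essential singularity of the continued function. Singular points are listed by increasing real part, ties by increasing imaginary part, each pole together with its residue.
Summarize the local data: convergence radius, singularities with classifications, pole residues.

Radius of convergence at 0: 4/9.
At -4/9: a logarithmic branch point.
At 4: a logarithmic branch point.

Branch term (-1/4)*log(1 - θ/(4)): its argument vanishes at θ = 4, a logarithmic branch point, modulus 4.
Branch term (2/5)*log(1 - θ/(-4/9)): its argument vanishes at θ = -4/9, a logarithmic branch point, modulus 4/9.
The radius of convergence is the smallest modulus among the singular points: 4/9.
List the singular points by increasing real part (a conjugate pair: the negative imaginary part first).


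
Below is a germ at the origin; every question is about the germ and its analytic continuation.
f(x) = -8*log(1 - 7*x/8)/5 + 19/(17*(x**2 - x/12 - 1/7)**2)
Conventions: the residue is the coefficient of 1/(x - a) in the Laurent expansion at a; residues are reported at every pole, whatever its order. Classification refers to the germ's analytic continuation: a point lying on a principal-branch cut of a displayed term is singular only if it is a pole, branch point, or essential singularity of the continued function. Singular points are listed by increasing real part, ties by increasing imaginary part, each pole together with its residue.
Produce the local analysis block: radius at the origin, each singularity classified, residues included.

Radius of convergence at 0: -1/24 + (1/168)*sqrt(4081).
At 1/24 - (1/168)*sqrt(4081): a pole of order 2; residue (459648/5778113)*sqrt(4081).
At 1/24 + (1/168)*sqrt(4081): a pole of order 2; residue -(459648/5778113)*sqrt(4081).
At 8/7: a logarithmic branch point.

Denominator factor (x**2 - x/12 - 1/7)^2: discriminant 583/1008, real irrational roots 1/24 + (1/168)*sqrt(4081) and 1/24 - (1/168)*sqrt(4081); poles of order 2, moduli 1/24 + (1/168)*sqrt(4081) and -1/24 + (1/168)*sqrt(4081).
Branch term (-8/5)*log(1 - x/(8/7)): its argument vanishes at x = 8/7, a logarithmic branch point, modulus 8/7.
The radius of convergence is the smallest modulus among the singular points: -1/24 + (1/168)*sqrt(4081).
The branch term is analytic at 1/24 - (1/168)*sqrt(4081) and contributes nothing to the residue; only the rational part matters.
The factor x**2 - x/12 - 1/7 splits as (x - a)(x - a') with a = 1/24 - (1/168)*sqrt(4081), a' = 1/24 + (1/168)*sqrt(4081). At the order-2 pole a set g(x) = (x - a)^2*(rational part) = [19/17] / (x - a')^2.
Order-2 pole: residue = g'(a); g'(1/24 - (1/168)*sqrt(4081)) = (459648/5778113)*sqrt(4081), so the residue is (459648/5778113)*sqrt(4081).
The branch term is analytic at 1/24 + (1/168)*sqrt(4081) and contributes nothing to the residue; only the rational part matters.
The factor x**2 - x/12 - 1/7 splits as (x - a)(x - a') with a = 1/24 + (1/168)*sqrt(4081), a' = 1/24 - (1/168)*sqrt(4081). At the order-2 pole a set g(x) = (x - a)^2*(rational part) = [19/17] / (x - a')^2.
Order-2 pole: residue = g'(a); g'(1/24 + (1/168)*sqrt(4081)) = -(459648/5778113)*sqrt(4081), so the residue is -(459648/5778113)*sqrt(4081).
List the singular points by increasing real part (a conjugate pair: the negative imaginary part first).


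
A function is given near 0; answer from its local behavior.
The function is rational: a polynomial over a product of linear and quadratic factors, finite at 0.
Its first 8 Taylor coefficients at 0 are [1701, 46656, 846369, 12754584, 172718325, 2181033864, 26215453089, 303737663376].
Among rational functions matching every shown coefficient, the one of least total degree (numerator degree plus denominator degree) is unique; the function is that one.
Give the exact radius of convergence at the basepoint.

The radius of convergence is 1/9.

No rational of total degree below 4 reproduces all 8 coefficients; solving the [1/3] Pade equations on them gives f(ω) = (-ω - 7/3)/(ω - 1/9)**3, whose expansion matches every shown term.
Denominator factor (ω - 1/9)^3: pole of order 3 at 1/9, modulus 1/9.
The radius of convergence is the smallest modulus among the singular points: 1/9.


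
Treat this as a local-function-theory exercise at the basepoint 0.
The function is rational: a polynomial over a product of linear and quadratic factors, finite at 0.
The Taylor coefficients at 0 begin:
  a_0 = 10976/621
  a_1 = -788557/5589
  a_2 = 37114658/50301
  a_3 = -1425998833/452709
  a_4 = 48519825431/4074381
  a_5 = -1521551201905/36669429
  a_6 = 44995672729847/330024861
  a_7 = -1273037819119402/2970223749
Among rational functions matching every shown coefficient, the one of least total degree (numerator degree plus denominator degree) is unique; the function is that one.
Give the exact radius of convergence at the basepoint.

No rational of total degree below 6 reproduces all 8 coefficients; solving the [1/5] Pade equations on them gives f(k) = (-k/3 - 32/23)/((k + 3/7)**3*(k**2 - 11*k/9 - 1)), whose expansion matches every shown term.
Denominator factor (k + 3/7)^3: pole of order 3 at -3/7, modulus 3/7.
Denominator factor (k**2 - 11*k/9 - 1): discriminant 445/81, real irrational roots 11/18 + (1/18)*sqrt(445) and 11/18 - (1/18)*sqrt(445); poles of order 1, moduli 11/18 + (1/18)*sqrt(445) and -11/18 + (1/18)*sqrt(445).
The radius of convergence is the smallest modulus among the singular points: 3/7.

The radius of convergence is 3/7.


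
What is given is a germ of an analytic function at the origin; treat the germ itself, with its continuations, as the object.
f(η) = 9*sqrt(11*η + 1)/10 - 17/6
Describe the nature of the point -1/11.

The point is an algebraic (square-root) branch point.

The term (9/10)*sqrt(1 - η/(-1/11)) has argument 1 - -1/11/(-1/11) = 0 at -1/11: a square-root (algebraic, two-sheeted) branch point; the remaining terms are analytic or single-valued there.


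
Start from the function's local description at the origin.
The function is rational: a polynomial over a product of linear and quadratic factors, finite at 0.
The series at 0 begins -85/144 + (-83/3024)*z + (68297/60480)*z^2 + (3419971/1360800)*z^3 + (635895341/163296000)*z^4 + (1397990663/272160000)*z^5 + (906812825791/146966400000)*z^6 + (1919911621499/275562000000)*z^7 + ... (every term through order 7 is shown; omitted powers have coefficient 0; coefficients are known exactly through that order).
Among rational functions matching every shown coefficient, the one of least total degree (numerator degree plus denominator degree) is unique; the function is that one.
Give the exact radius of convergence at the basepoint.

No rational of total degree below 4 reproduces all 8 coefficients; solving the [1/3] Pade equations on them gives f(z) = (17/16 - 18*z/7)/((z - 5/4)*(z - 6/5)**2), whose expansion matches every shown term.
Denominator factor (z - 5/4): pole of order 1 at 5/4, modulus 5/4.
Denominator factor (z - 6/5)^2: pole of order 2 at 6/5, modulus 6/5.
The radius of convergence is the smallest modulus among the singular points: 6/5.

The radius of convergence is 6/5.


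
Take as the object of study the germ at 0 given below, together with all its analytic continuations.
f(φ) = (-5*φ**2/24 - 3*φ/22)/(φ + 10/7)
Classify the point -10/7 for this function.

The point is a pole of order 1.

The denominator factor φ + 10/7 vanishes at -10/7 and appears to the power 1; the numerator there equals -745/3234, nonzero, and no other factor vanishes.
Hence a pole whose order is the multiplicity, 1.


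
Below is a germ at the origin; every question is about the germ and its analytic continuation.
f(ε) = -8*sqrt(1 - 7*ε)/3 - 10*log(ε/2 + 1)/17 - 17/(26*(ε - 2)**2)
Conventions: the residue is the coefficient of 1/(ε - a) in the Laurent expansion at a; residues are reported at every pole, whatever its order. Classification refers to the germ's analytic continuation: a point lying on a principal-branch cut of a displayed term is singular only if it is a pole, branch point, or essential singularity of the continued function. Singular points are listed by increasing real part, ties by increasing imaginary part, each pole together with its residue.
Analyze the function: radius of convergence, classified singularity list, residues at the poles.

Denominator factor (ε - 2)^2: pole of order 2 at 2, modulus 2.
Branch term (-10/17)*log(1 - ε/(-2)): its argument vanishes at ε = -2, a logarithmic branch point, modulus 2.
Branch term (-8/3)*sqrt(1 - ε/(1/7)): its argument vanishes at ε = 1/7, a square-root branch point, modulus 1/7.
The radius of convergence is the smallest modulus among the singular points: 1/7.
The branch terms are analytic at 2 and contribute nothing to the residue; only the rational part matters.
At the order-2 pole 2 set g(ε) = (ε - (2))^2*(rational part) = -17/26.
Order-2 pole: residue = g'(a); g'(2) = 0, so the residue is 0.
List the singular points by increasing real part (a conjugate pair: the negative imaginary part first).

Radius of convergence at 0: 1/7.
At -2: a logarithmic branch point.
At 1/7: an algebraic (square-root) branch point.
At 2: a pole of order 2; residue 0.


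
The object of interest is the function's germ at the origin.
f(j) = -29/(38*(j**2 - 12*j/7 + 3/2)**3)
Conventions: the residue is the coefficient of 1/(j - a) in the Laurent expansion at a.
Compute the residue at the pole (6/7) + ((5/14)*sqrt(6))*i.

The factor j**2 - 12*j/7 + 3/2 splits as (j - a)(j - a') with a = (6/7) + ((5/14)*sqrt(6))*i, a' = (6/7) - ((5/14)*sqrt(6))*i. At the order-3 pole a set g(j) = (j - a)^3*f(j) = [-29/38] / (j - a')^3.
Order-3 pole: residue = g''(a)/2; g''((6/7) + ((5/14)*sqrt(6))*i) = ((487403/2137500)*sqrt(6))*i, so the residue is ((487403/4275000)*sqrt(6))*i.

The residue is ((487403/4275000)*sqrt(6))*i.


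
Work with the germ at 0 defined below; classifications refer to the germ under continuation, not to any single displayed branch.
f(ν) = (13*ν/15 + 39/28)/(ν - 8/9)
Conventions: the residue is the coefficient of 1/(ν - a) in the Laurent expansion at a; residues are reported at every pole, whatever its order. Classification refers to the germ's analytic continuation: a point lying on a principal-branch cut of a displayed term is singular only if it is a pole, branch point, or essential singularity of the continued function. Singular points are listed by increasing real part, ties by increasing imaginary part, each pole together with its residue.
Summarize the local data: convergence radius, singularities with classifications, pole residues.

Denominator factor (ν - 8/9): pole of order 1 at 8/9, modulus 8/9.
The radius of convergence is the smallest modulus among the singular points: 8/9.
At the order-1 pole 8/9 set g(ν) = (ν - (8/9))*f(ν) = 13*ν/15 + 39/28.
Simple pole: residue = g(a) at a = 8/9, which is 8177/3780.

Radius of convergence at 0: 8/9.
At 8/9: a pole of order 1; residue 8177/3780.


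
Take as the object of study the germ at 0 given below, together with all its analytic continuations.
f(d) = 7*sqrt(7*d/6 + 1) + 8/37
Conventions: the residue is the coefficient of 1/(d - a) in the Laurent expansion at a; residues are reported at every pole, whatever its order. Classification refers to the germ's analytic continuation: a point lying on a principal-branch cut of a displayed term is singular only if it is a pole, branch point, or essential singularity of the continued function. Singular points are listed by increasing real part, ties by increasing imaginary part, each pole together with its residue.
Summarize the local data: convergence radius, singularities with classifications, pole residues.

Branch term (7)*sqrt(1 - d/(-6/7)): its argument vanishes at d = -6/7, a square-root branch point, modulus 6/7.
The radius of convergence is the smallest modulus among the singular points: 6/7.

Radius of convergence at 0: 6/7.
At -6/7: an algebraic (square-root) branch point.


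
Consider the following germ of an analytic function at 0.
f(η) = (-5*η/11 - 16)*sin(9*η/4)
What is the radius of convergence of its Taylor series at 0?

The factor sin(9*η/4) is entire and contributes no finite singular point.
The polynomial part has no poles.
No finite singular points: the Taylor series at 0 converges everywhere.

The radius of convergence is infinite.


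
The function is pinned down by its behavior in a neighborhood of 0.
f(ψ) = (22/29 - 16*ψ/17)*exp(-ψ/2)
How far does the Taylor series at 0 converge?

The radius of convergence is infinite.

The factor exp(-ψ/2) is entire and contributes no finite singular point.
The polynomial part has no poles.
No finite singular points: the Taylor series at 0 converges everywhere.


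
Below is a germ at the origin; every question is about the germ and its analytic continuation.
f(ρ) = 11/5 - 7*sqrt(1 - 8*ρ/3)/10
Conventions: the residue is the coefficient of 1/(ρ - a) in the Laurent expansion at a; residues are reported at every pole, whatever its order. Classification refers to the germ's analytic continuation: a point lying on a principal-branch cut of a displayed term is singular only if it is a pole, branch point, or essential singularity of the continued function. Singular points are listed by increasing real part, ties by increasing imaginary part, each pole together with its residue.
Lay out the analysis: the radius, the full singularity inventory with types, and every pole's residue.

Branch term (-7/10)*sqrt(1 - ρ/(3/8)): its argument vanishes at ρ = 3/8, a square-root branch point, modulus 3/8.
The radius of convergence is the smallest modulus among the singular points: 3/8.

Radius of convergence at 0: 3/8.
At 3/8: an algebraic (square-root) branch point.


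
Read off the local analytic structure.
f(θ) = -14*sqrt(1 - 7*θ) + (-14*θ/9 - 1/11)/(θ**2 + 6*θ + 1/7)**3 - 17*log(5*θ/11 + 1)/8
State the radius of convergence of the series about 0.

The radius of convergence is 3 - (1/7)*sqrt(434).

Denominator factor (θ**2 + 6*θ + 1/7)^3: discriminant 248/7, real irrational roots -3 + (1/7)*sqrt(434) and -3 - (1/7)*sqrt(434); poles of order 3, moduli 3 - (1/7)*sqrt(434) and 3 + (1/7)*sqrt(434).
Branch term (-14)*sqrt(1 - θ/(1/7)): its argument vanishes at θ = 1/7, a square-root branch point, modulus 1/7.
Branch term (-17/8)*log(1 - θ/(-11/5)): its argument vanishes at θ = -11/5, a logarithmic branch point, modulus 11/5.
The radius of convergence is the smallest modulus among the singular points: 3 - (1/7)*sqrt(434).


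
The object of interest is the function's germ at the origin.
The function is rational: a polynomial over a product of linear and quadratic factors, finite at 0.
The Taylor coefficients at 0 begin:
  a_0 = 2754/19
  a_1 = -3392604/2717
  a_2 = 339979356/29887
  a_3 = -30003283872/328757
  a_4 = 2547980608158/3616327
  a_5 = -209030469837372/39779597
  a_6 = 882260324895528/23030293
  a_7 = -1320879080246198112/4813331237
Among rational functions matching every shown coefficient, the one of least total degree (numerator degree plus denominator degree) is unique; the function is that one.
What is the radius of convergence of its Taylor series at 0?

The radius of convergence is -3/11 + (1/33)*sqrt(202).

No rational of total degree below 5 reproduces all 8 coefficients; solving the [1/4] Pade equations on them gives f(h) = (28*h/13 + 34/19)/(h**2 - 6*h/11 - 1/9)**2, whose expansion matches every shown term.
Denominator factor (h**2 - 6*h/11 - 1/9)^2: discriminant 808/1089, real irrational roots 3/11 + (1/33)*sqrt(202) and 3/11 - (1/33)*sqrt(202); poles of order 2, moduli 3/11 + (1/33)*sqrt(202) and -3/11 + (1/33)*sqrt(202).
The radius of convergence is the smallest modulus among the singular points: -3/11 + (1/33)*sqrt(202).


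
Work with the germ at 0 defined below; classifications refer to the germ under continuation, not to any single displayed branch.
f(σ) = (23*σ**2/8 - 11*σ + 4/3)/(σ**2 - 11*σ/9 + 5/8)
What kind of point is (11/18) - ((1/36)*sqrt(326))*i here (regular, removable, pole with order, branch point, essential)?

The denominator factor σ**2 - 11*σ/9 + 5/8 vanishes at (11/18) - ((1/36)*sqrt(326))*i and appears to the power 1; the numerator there equals (-26119/5184) + ((539/2592)*sqrt(326))*i, nonzero, and no other factor vanishes.
Hence a pole whose order is the multiplicity, 1.

The point is a pole of order 1.


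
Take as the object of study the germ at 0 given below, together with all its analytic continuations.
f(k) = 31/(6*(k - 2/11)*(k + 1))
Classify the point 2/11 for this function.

The denominator factor k - 2/11 vanishes at 2/11 and appears to the power 1; the numerator there equals 31/6, nonzero, and no other factor vanishes.
Hence a pole whose order is the multiplicity, 1.

The point is a pole of order 1.


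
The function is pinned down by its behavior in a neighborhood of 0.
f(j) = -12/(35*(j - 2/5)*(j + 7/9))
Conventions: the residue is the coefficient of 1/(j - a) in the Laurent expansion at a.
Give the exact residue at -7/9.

The residue is 108/371.

At the order-1 pole -7/9 set g(j) = (j - (-7/9))*f(j) = -12/(35*(j - 2/5)).
Simple pole: residue = g(a) at a = -7/9, which is 108/371.


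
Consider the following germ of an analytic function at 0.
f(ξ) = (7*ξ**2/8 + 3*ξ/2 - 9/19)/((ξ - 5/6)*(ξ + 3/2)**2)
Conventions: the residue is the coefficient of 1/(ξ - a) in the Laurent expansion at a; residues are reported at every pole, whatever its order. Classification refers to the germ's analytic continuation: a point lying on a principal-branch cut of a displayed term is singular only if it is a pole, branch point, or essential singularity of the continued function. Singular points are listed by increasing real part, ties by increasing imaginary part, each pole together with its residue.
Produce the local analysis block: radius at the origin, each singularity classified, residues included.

Denominator factor (ξ + 3/2)^2: pole of order 2 at -3/2, modulus 3/2.
Denominator factor (ξ - 5/6): pole of order 1 at 5/6, modulus 5/6.
The radius of convergence is the smallest modulus among the singular points: 5/6.
At the order-2 pole -3/2 set g(ξ) = (ξ - (-3/2))^2*f(ξ) = (7*ξ**2/8 + 3*ξ/2 - 9/19)/(ξ - 5/6).
Order-2 pole: residue = g'(a); g'(-3/2) = 18495/29792, so the residue is 18495/29792.
At the order-1 pole 5/6 set g(ξ) = (ξ - (5/6))*f(ξ) = (7*ξ**2/8 + 3*ξ/2 - 9/19)/(ξ + 3/2)**2.
Simple pole: residue = g(a) at a = 5/6, which is 7573/29792.
List the singular points by increasing real part (a conjugate pair: the negative imaginary part first).

Radius of convergence at 0: 5/6.
At -3/2: a pole of order 2; residue 18495/29792.
At 5/6: a pole of order 1; residue 7573/29792.


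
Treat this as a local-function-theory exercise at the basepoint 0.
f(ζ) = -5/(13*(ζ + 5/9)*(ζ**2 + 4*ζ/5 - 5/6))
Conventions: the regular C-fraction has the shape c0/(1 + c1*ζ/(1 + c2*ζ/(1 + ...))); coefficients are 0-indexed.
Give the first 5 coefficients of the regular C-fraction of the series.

The regular C-fraction coefficients are [54/65, 21/25, 122/35, -9017/2135, 70875/550037].

Taylor coefficients (expand at 0): a_0 = 54/65, a_1 = -1134/1625, a_2 = 122634/40625, a_3 = -2828034/1015625, a_4 = 18887418/1953125.
c0 = a_0 = 54/65. Peel one level at a time: if S = 1 + c*ζ/S' with S'(0) = 1, then c is the ζ-coefficient of S and S' = c*ζ/(S - 1).
S_1 = c0/f = 1 + (21/25)*ζ + (-366/125)*ζ^2 + ...; c1 = 21/25.
S_2 = c1*ζ/(S_1 - 1) = 1 + (122/35)*ζ + (18034/1225)*ζ^2 + ...; c2 = 122/35.
S_3 = c2*ζ/(S_2 - 1) = 1 + (-9017/2135)*ζ + (2025/3721)*ζ^2 + ...; c3 = -9017/2135.
S_4 = c3*ζ/(S_3 - 1) = 1 + (70875/550037)*ζ + ...; c4 = 70875/550037.


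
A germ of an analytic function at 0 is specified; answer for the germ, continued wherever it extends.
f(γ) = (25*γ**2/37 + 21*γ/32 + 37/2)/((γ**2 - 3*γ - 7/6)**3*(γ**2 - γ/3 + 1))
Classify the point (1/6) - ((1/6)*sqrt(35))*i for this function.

The denominator factor γ**2 - γ/3 + 1 vanishes at (1/6) - ((1/6)*sqrt(35))*i and appears to the power 1; the numerator there equals (383003/21312) - ((3131/21312)*sqrt(35))*i, nonzero, and no other factor vanishes.
Hence a pole whose order is the multiplicity, 1.

The point is a pole of order 1.


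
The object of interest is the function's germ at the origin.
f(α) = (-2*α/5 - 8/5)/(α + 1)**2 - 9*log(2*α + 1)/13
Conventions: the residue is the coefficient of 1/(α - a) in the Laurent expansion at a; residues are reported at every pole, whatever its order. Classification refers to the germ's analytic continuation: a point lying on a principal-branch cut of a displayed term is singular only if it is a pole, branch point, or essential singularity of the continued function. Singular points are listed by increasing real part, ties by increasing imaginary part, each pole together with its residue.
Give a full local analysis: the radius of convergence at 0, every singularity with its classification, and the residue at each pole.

Denominator factor (α + 1)^2: pole of order 2 at -1, modulus 1.
Branch term (-9/13)*log(1 - α/(-1/2)): its argument vanishes at α = -1/2, a logarithmic branch point, modulus 1/2.
The radius of convergence is the smallest modulus among the singular points: 1/2.
The branch term is analytic at -1 and contributes nothing to the residue; only the rational part matters.
At the order-2 pole -1 set g(α) = (α - (-1))^2*(rational part) = -2*α/5 - 8/5.
Order-2 pole: residue = g'(a); g'(-1) = -2/5, so the residue is -2/5.
List the singular points by increasing real part (a conjugate pair: the negative imaginary part first).

Radius of convergence at 0: 1/2.
At -1: a pole of order 2; residue -2/5.
At -1/2: a logarithmic branch point.


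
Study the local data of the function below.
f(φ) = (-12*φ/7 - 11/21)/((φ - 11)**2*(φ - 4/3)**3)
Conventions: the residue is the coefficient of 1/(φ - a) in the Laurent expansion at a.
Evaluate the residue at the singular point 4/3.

At the order-3 pole 4/3 set g(φ) = (φ - (4/3))^3*f(φ) = (-12*φ/7 - 11/21)/(φ - 11)**2.
Order-3 pole: residue = g''(a)/2; g''(4/3) = -47142/4950967, so the residue is -23571/4950967.

The residue is -23571/4950967.


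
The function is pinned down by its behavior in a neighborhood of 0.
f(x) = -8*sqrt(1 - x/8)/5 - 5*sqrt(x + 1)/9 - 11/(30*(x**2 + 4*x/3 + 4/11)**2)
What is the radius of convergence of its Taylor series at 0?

The radius of convergence is 2/3 - (2/33)*sqrt(22).

Denominator factor (x**2 + 4*x/3 + 4/11)^2: discriminant 32/99, real irrational roots -2/3 + (2/33)*sqrt(22) and -2/3 - (2/33)*sqrt(22); poles of order 2, moduli 2/3 - (2/33)*sqrt(22) and 2/3 + (2/33)*sqrt(22).
Branch term (-5/9)*sqrt(1 - x/(-1)): its argument vanishes at x = -1, a square-root branch point, modulus 1.
Branch term (-8/5)*sqrt(1 - x/(8)): its argument vanishes at x = 8, a square-root branch point, modulus 8.
The radius of convergence is the smallest modulus among the singular points: 2/3 - (2/33)*sqrt(22).


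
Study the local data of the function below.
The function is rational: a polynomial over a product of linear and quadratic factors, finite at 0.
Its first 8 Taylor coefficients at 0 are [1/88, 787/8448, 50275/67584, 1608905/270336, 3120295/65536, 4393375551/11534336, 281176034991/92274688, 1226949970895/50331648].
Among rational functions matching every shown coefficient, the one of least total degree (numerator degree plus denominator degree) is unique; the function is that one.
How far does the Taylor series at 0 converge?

No rational of total degree below 5 reproduces all 8 coefficients; solving the [1/4] Pade equations on them gives f(μ) = (-5*μ/12 - 8/11)/((μ - 1/8)*(μ + 8)**3), whose expansion matches every shown term.
Denominator factor (μ - 1/8): pole of order 1 at 1/8, modulus 1/8.
Denominator factor (μ + 8)^3: pole of order 3 at -8, modulus 8.
The radius of convergence is the smallest modulus among the singular points: 1/8.

The radius of convergence is 1/8.


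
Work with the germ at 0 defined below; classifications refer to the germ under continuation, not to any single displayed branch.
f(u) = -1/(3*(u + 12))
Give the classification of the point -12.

The denominator factor u + 12 vanishes at -12 and appears to the power 1; the numerator there equals -1/3, nonzero, and no other factor vanishes.
Hence a pole whose order is the multiplicity, 1.

The point is a pole of order 1.


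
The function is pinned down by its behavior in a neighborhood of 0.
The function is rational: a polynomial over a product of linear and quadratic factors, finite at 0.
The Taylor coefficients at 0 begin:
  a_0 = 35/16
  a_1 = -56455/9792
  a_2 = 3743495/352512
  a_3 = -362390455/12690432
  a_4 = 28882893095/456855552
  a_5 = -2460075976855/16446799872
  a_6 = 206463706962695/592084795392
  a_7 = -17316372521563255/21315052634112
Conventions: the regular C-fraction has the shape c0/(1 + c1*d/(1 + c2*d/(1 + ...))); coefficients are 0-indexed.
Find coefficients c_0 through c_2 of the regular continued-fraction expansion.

Taylor coefficients (read off): a_0 = 35/16, a_1 = -56455/9792, a_2 = 3743495/352512.
c0 = a_0 = 35/16. Peel one level at a time: if S = 1 + c*d/S' with S'(0) = 1, then c is the d-coefficient of S and S' = c*d/(S - 1).
S_1 = c0/f = 1 + (1613/612)*d + (195875/93636)*d^2 + ...; c1 = 1613/612.
S_2 = c1*d/(S_1 - 1) = 1 + (-195875/246789)*d + ...; c2 = -195875/246789.

The regular C-fraction coefficients are [35/16, 1613/612, -195875/246789].
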